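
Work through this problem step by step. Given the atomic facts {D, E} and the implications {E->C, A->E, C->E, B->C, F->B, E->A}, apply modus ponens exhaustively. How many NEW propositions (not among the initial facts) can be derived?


Initial facts: {D, E}
Apply modus ponens to closure:
  E and E->C  =>  C
  E and E->A  =>  A
Final known: {A, C, D, E}
New propositions: {A, C}
Count = 2

2


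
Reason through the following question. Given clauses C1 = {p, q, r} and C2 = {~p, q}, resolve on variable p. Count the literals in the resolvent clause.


Remove p from C1 and ~p from C2.
C1 remainder: {q, r}
C2 remainder: {q}
Union (resolvent): {q, r}
Resolvent has 2 literal(s).

2


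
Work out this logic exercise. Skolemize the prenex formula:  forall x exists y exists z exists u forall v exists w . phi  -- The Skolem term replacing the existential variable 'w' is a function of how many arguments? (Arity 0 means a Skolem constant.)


Quantifier prefix: forall x exists y exists z exists u forall v exists w
'w' is existentially quantified at position 6.
Universal variables preceding it: x, v
Skolem function arity = 2

2


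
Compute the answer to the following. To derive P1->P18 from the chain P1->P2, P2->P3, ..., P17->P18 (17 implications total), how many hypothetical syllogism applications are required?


With 17 implications in a chain connecting 18 propositions:
P1->P2, P2->P3, ..., P17->P18
Steps needed = (number of implications) - 1 = 17 - 1 = 16

16


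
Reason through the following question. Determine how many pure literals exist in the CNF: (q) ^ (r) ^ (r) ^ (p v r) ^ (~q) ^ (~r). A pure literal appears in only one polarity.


Check each variable for pure literal status:
p: pure positive
q: mixed (not pure)
r: mixed (not pure)
Pure literal count = 1

1


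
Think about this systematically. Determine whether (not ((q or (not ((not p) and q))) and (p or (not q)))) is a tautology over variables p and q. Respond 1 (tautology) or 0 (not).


Check all 4 assignments:
p=0, q=0: 0
p=0, q=1: 1
p=1, q=0: 0
p=1, q=1: 0
Satisfying count = 1/4.
Tautology iff count = 4: no.

0


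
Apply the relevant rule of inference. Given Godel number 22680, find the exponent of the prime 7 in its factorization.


Factorize 22680 by dividing by 7 repeatedly.
Division steps: 7 divides 22680 exactly 1 time(s).
Exponent of 7 = 1

1


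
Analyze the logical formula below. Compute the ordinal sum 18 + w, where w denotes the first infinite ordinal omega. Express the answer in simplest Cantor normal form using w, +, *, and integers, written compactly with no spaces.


Compute 18 + w.
Ordinal + is associative but NOT commutative; for finite n>0, n + w = w but w + n stays w+n.
Any finite left addend is absorbed by w on the right: 18 + w = w.
Result = w

w


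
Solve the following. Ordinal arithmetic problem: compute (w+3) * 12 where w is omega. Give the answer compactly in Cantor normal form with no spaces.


Compute (w+3) * 12.
Ordinal * is associative and left-distributive over +, but NOT commutative; for finite n>1, n*w = w but w*n stays w*n.
(w+3) * 12 = (w+3) repeated 12 times. Each intermediate +3 is absorbed by the following w; only the last survives: w*12+3.
Result = w*12+3

w*12+3


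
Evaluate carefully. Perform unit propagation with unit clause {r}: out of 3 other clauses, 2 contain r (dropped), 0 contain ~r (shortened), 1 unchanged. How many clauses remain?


Satisfied (removed): 2
Shortened (remain): 0
Unchanged (remain): 1
Remaining = 0 + 1 = 1

1


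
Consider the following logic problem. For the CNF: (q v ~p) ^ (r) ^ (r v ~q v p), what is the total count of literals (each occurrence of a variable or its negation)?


Counting literals in each clause:
Clause 1: 2 literal(s)
Clause 2: 1 literal(s)
Clause 3: 3 literal(s)
Total = 6

6


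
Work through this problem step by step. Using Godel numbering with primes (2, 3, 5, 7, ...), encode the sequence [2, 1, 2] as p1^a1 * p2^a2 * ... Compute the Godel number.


Encode each element as an exponent of the corresponding prime:
  2^2 = 4
  3^1 = 3
  5^2 = 25
Product = 4 * 3 * 25 = 300

300


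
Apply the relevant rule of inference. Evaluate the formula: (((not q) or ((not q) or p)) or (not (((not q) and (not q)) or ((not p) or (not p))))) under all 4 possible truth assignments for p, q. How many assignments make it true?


Check all 4 assignments:
p=0, q=0: 1
p=0, q=1: 0
p=1, q=0: 1
p=1, q=1: 1
Count of True = 3

3


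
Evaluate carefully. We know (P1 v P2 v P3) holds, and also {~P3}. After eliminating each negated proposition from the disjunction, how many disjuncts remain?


Original disjuncts (3): P1, P2, P3
Negated (eliminate): ~P3
Remaining disjuncts: P1, P2
Count = 3 - 1 = 2

2


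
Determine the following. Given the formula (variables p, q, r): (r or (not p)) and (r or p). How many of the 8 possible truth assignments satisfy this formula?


Evaluate all 8 assignments for p, q, r:
p=0, q=0, r=0: 0
p=0, q=0, r=1: 1
p=0, q=1, r=0: 0
p=0, q=1, r=1: 1
p=1, q=0, r=0: 0
p=1, q=0, r=1: 1
p=1, q=1, r=0: 0
p=1, q=1, r=1: 1
Satisfying count = 4

4


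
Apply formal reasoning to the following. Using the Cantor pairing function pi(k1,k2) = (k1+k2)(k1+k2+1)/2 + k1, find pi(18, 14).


k1 + k2 = 32
(k1+k2)(k1+k2+1)/2 = 32 * 33 / 2 = 528
pi = 528 + 18 = 546

546


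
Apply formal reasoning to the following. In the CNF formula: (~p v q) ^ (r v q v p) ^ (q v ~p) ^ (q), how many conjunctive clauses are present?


A CNF formula is a conjunction of clauses.
Clauses are separated by ^.
Counting the conjuncts: 4 clauses.

4


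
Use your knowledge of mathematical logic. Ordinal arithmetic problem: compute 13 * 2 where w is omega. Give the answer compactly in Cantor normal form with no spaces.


Compute 13 * 2.
Ordinal * is associative and left-distributive over +, but NOT commutative; for finite n>1, n*w = w but w*n stays w*n.
Both finite; ordinal * agrees with natural *: 13 * 2 = 26.
Result = 26

26


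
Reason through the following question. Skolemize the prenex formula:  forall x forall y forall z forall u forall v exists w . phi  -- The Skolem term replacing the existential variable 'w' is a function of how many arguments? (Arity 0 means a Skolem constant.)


Quantifier prefix: forall x forall y forall z forall u forall v exists w
'w' is existentially quantified at position 6.
Universal variables preceding it: x, y, z, u, v
Skolem function arity = 5

5


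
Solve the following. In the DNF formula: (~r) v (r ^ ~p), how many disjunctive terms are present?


A DNF formula is a disjunction of terms (conjunctions).
Terms are separated by v.
Counting the disjuncts: 2 terms.

2


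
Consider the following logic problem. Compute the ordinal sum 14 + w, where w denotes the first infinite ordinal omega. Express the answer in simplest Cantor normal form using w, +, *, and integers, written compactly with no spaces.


Compute 14 + w.
Ordinal + is associative but NOT commutative; for finite n>0, n + w = w but w + n stays w+n.
Any finite left addend is absorbed by w on the right: 14 + w = w.
Result = w

w


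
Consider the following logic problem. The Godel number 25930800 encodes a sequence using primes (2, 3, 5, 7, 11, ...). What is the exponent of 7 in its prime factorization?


Factorize 25930800 by dividing by 7 repeatedly.
Division steps: 7 divides 25930800 exactly 4 time(s).
Exponent of 7 = 4

4


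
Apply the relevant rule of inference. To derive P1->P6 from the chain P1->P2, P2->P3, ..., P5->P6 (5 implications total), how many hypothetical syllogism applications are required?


With 5 implications in a chain connecting 6 propositions:
P1->P2, P2->P3, ..., P5->P6
Steps needed = (number of implications) - 1 = 5 - 1 = 4

4


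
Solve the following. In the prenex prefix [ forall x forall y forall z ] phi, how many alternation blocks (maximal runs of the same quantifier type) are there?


Quantifier-type sequence: A A A  (A=forall, E=exists)
Group into maximal same-type runs:
  Ax3
Number of blocks = 1

1


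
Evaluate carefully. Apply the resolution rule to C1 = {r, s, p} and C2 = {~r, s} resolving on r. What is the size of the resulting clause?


Remove r from C1 and ~r from C2.
C1 remainder: {s, p}
C2 remainder: {s}
Union (resolvent): {p, s}
Resolvent has 2 literal(s).

2


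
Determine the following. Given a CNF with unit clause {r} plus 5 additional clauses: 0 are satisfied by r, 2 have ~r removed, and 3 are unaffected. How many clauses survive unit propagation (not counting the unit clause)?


Satisfied (removed): 0
Shortened (remain): 2
Unchanged (remain): 3
Remaining = 2 + 3 = 5

5


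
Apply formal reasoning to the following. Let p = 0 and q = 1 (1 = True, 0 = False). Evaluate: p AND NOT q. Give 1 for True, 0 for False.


p = 0, q = 1
Operation: p AND NOT q
Evaluate: 0 AND NOT 1 = 0

0


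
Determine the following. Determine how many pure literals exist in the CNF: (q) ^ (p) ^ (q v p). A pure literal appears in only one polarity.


Check each variable for pure literal status:
p: pure positive
q: pure positive
r: absent (not pure)
Pure literal count = 2

2


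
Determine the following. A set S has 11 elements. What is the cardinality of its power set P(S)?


The power set of a set with n elements has 2^n elements.
|P(S)| = 2^11 = 2048

2048


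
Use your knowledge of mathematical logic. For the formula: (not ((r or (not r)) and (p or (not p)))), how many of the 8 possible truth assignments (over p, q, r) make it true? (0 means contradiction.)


Check all 8 assignments:
p=0, q=0, r=0: 0
p=0, q=0, r=1: 0
p=0, q=1, r=0: 0
p=0, q=1, r=1: 0
p=1, q=0, r=0: 0
p=1, q=0, r=1: 0
p=1, q=1, r=0: 0
p=1, q=1, r=1: 0
Count of True = 0

0


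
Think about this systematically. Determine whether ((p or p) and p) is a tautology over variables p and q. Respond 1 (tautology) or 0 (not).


Check all 4 assignments:
p=0, q=0: 0
p=0, q=1: 0
p=1, q=0: 1
p=1, q=1: 1
Satisfying count = 2/4.
Tautology iff count = 4: no.

0


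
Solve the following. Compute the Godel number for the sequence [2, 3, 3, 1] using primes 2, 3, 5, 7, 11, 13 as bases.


Encode each element as an exponent of the corresponding prime:
  2^2 = 4
  3^3 = 27
  5^3 = 125
  7^1 = 7
Product = 4 * 27 * 125 * 7 = 94500

94500


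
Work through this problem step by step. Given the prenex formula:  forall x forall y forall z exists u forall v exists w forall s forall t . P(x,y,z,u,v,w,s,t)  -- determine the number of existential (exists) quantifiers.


Quantifier prefix: forall x forall y forall z exists u forall v exists w forall s forall t
Mark each quantifier type:
  U U U E U E U U
Universal count = 6, Existential count = 2
Asked for existential (exists) quantifiers: 2

2


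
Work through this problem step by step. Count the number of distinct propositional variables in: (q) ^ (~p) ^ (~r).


Identify each variable that appears in the formula.
Variables found: p, q, r
Count = 3

3


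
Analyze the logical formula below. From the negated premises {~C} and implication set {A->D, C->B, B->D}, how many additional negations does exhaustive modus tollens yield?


Initial negated facts: {~C}
Apply modus tollens to closure:
  (no implication fires)
Final negated: {~C}
New negations: {(none)}
Count = 0

0


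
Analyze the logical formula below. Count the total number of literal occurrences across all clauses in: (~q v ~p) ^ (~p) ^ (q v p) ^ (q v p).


Counting literals in each clause:
Clause 1: 2 literal(s)
Clause 2: 1 literal(s)
Clause 3: 2 literal(s)
Clause 4: 2 literal(s)
Total = 7

7


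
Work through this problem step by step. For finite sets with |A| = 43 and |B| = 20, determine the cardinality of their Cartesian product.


The Cartesian product A x B contains all ordered pairs (a, b).
|A x B| = |A| * |B| = 43 * 20 = 860

860


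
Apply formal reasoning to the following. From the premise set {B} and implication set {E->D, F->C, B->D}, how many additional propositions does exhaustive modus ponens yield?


Initial facts: {B}
Apply modus ponens to closure:
  B and B->D  =>  D
Final known: {B, D}
New propositions: {D}
Count = 1

1


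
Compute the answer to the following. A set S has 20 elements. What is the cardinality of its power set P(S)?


The power set of a set with n elements has 2^n elements.
|P(S)| = 2^20 = 1048576

1048576


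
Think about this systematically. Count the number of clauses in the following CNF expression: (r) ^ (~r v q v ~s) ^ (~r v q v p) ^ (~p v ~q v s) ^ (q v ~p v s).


A CNF formula is a conjunction of clauses.
Clauses are separated by ^.
Counting the conjuncts: 5 clauses.

5


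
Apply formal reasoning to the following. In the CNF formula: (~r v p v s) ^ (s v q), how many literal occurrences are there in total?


Counting literals in each clause:
Clause 1: 3 literal(s)
Clause 2: 2 literal(s)
Total = 5

5


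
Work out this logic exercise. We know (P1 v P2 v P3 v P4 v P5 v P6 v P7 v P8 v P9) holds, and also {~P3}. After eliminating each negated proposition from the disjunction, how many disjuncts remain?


Original disjuncts (9): P1, P2, P3, P4, P5, P6, P7, P8, P9
Negated (eliminate): ~P3
Remaining disjuncts: P1, P2, P4, P5, P6, P7, P8, P9
Count = 9 - 1 = 8

8


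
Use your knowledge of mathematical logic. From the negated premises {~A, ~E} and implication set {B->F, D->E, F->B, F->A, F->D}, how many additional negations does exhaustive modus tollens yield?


Initial negated facts: {~A, ~E}
Apply modus tollens to closure:
  ~E and D->E  =>  ~D
  ~A and F->A  =>  ~F
  ~F and B->F  =>  ~B
Final negated: {~A, ~B, ~D, ~E, ~F}
New negations: {~B, ~D, ~F}
Count = 3

3


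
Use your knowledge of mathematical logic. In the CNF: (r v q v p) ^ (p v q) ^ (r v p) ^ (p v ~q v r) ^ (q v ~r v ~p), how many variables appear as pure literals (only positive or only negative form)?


Check each variable for pure literal status:
p: mixed (not pure)
q: mixed (not pure)
r: mixed (not pure)
Pure literal count = 0

0


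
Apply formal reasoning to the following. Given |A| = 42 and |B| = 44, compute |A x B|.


The Cartesian product A x B contains all ordered pairs (a, b).
|A x B| = |A| * |B| = 42 * 44 = 1848

1848


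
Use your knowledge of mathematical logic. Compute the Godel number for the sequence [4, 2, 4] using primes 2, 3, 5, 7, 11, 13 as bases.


Encode each element as an exponent of the corresponding prime:
  2^4 = 16
  3^2 = 9
  5^4 = 625
Product = 16 * 9 * 625 = 90000

90000


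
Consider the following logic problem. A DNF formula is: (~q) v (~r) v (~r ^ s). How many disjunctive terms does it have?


A DNF formula is a disjunction of terms (conjunctions).
Terms are separated by v.
Counting the disjuncts: 3 terms.

3


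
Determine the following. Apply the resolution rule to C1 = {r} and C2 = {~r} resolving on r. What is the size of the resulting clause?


Remove r from C1 and ~r from C2.
C1 remainder: {}
C2 remainder: {}
Union (resolvent): {} (empty clause)
Resolvent has 0 literal(s).

0


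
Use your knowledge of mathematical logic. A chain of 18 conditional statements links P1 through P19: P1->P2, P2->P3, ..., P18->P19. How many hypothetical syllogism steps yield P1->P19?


With 18 implications in a chain connecting 19 propositions:
P1->P2, P2->P3, ..., P18->P19
Steps needed = (number of implications) - 1 = 18 - 1 = 17

17


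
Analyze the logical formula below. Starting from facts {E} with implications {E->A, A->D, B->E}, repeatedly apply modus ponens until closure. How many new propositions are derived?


Initial facts: {E}
Apply modus ponens to closure:
  E and E->A  =>  A
  A and A->D  =>  D
Final known: {A, D, E}
New propositions: {A, D}
Count = 2

2


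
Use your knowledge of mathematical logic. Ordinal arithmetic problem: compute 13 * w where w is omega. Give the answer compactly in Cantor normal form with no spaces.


Compute 13 * w.
Ordinal * is associative and left-distributive over +, but NOT commutative; for finite n>1, n*w = w but w*n stays w*n.
For finite n>0, n * w = sup{n*k : k<w} = w. So 13 * w = w.
Result = w

w


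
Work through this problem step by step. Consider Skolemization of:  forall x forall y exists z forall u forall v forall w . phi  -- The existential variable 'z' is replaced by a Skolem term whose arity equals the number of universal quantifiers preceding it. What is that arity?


Quantifier prefix: forall x forall y exists z forall u forall v forall w
'z' is existentially quantified at position 3.
Universal variables preceding it: x, y
Skolem function arity = 2

2


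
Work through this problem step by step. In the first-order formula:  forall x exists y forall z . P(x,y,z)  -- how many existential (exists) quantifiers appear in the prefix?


Quantifier prefix: forall x exists y forall z
Mark each quantifier type:
  U E U
Universal count = 2, Existential count = 1
Asked for existential (exists) quantifiers: 1

1


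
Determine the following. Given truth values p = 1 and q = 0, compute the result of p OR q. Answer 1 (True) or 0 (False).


p = 1, q = 0
Operation: p OR q
Evaluate: 1 OR 0 = 1

1


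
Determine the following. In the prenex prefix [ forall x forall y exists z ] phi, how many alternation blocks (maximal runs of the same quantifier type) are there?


Quantifier-type sequence: A A E  (A=forall, E=exists)
Group into maximal same-type runs:
  Ax2 | Ex1
Number of blocks = 2

2


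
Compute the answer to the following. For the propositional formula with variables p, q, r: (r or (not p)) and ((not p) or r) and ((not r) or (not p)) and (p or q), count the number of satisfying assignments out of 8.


Evaluate all 8 assignments for p, q, r:
p=0, q=0, r=0: 0
p=0, q=0, r=1: 0
p=0, q=1, r=0: 1
p=0, q=1, r=1: 1
p=1, q=0, r=0: 0
p=1, q=0, r=1: 0
p=1, q=1, r=0: 0
p=1, q=1, r=1: 0
Satisfying count = 2

2


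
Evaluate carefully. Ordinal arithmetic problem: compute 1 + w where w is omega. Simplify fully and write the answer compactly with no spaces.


Compute 1 + w.
Ordinal + is associative but NOT commutative; for finite n>0, n + w = w but w + n stays w+n.
Any finite left addend is absorbed by w on the right: 1 + w = w.
Result = w

w


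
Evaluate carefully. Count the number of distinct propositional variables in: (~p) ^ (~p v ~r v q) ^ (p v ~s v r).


Identify each variable that appears in the formula.
Variables found: p, q, r, s
Count = 4

4


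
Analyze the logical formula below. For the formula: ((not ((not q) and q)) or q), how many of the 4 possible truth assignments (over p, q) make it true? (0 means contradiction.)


Check all 4 assignments:
p=0, q=0: 1
p=0, q=1: 1
p=1, q=0: 1
p=1, q=1: 1
Count of True = 4

4


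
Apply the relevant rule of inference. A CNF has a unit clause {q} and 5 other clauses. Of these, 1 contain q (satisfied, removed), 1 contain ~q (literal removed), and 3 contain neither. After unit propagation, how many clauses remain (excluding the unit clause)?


Satisfied (removed): 1
Shortened (remain): 1
Unchanged (remain): 3
Remaining = 1 + 3 = 4

4


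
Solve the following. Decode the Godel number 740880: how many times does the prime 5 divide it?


Factorize 740880 by dividing by 5 repeatedly.
Division steps: 5 divides 740880 exactly 1 time(s).
Exponent of 5 = 1

1


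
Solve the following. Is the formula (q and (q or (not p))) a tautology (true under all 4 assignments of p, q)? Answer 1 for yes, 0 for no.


Check all 4 assignments:
p=0, q=0: 0
p=0, q=1: 1
p=1, q=0: 0
p=1, q=1: 1
Satisfying count = 2/4.
Tautology iff count = 4: no.

0


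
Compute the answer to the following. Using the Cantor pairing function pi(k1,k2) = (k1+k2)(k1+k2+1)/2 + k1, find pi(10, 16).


k1 + k2 = 26
(k1+k2)(k1+k2+1)/2 = 26 * 27 / 2 = 351
pi = 351 + 10 = 361

361


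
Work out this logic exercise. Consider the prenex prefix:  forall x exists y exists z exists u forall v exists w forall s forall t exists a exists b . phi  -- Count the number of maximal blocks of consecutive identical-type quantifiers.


Quantifier-type sequence: A E E E A E A A E E  (A=forall, E=exists)
Group into maximal same-type runs:
  Ax1 | Ex3 | Ax1 | Ex1 | Ax2 | Ex2
Number of blocks = 6

6


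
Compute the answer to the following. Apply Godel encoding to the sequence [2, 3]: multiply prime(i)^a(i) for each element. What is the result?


Encode each element as an exponent of the corresponding prime:
  2^2 = 4
  3^3 = 27
Product = 4 * 27 = 108

108


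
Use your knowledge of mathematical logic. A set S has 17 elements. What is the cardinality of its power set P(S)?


The power set of a set with n elements has 2^n elements.
|P(S)| = 2^17 = 131072

131072


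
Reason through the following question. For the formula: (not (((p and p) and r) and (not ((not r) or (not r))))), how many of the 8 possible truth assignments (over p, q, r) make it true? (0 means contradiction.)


Check all 8 assignments:
p=0, q=0, r=0: 1
p=0, q=0, r=1: 1
p=0, q=1, r=0: 1
p=0, q=1, r=1: 1
p=1, q=0, r=0: 1
p=1, q=0, r=1: 0
p=1, q=1, r=0: 1
p=1, q=1, r=1: 0
Count of True = 6

6


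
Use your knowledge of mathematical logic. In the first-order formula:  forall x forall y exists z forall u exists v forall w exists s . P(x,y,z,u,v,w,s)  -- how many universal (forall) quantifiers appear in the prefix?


Quantifier prefix: forall x forall y exists z forall u exists v forall w exists s
Mark each quantifier type:
  U U E U E U E
Universal count = 4, Existential count = 3
Asked for universal (forall) quantifiers: 4

4


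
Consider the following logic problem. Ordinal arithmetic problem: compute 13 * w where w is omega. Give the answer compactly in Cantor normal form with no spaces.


Compute 13 * w.
Ordinal * is associative and left-distributive over +, but NOT commutative; for finite n>1, n*w = w but w*n stays w*n.
For finite n>0, n * w = sup{n*k : k<w} = w. So 13 * w = w.
Result = w

w


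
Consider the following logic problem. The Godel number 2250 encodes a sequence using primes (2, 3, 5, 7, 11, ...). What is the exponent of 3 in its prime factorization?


Factorize 2250 by dividing by 3 repeatedly.
Division steps: 3 divides 2250 exactly 2 time(s).
Exponent of 3 = 2

2


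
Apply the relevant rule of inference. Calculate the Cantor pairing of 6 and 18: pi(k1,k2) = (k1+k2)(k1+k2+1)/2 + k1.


k1 + k2 = 24
(k1+k2)(k1+k2+1)/2 = 24 * 25 / 2 = 300
pi = 300 + 6 = 306

306


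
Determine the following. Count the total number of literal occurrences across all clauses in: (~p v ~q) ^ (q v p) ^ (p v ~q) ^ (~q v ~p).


Counting literals in each clause:
Clause 1: 2 literal(s)
Clause 2: 2 literal(s)
Clause 3: 2 literal(s)
Clause 4: 2 literal(s)
Total = 8

8


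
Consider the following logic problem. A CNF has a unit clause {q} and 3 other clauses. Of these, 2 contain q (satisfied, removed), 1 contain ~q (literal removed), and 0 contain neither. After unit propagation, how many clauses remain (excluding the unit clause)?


Satisfied (removed): 2
Shortened (remain): 1
Unchanged (remain): 0
Remaining = 1 + 0 = 1

1


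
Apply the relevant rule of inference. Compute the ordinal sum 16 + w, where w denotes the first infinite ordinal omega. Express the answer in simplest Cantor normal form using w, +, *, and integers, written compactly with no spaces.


Compute 16 + w.
Ordinal + is associative but NOT commutative; for finite n>0, n + w = w but w + n stays w+n.
Any finite left addend is absorbed by w on the right: 16 + w = w.
Result = w

w


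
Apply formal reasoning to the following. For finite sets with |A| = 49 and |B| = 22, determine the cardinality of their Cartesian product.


The Cartesian product A x B contains all ordered pairs (a, b).
|A x B| = |A| * |B| = 49 * 22 = 1078

1078


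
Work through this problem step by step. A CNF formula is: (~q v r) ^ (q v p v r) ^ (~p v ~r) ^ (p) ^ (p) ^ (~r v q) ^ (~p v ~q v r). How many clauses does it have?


A CNF formula is a conjunction of clauses.
Clauses are separated by ^.
Counting the conjuncts: 7 clauses.

7


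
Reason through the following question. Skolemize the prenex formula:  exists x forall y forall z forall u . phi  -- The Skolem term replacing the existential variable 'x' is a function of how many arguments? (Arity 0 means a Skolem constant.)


Quantifier prefix: exists x forall y forall z forall u
'x' is existentially quantified at position 1.
No universal quantifiers precede it.
Skolem function arity = 0 (a Skolem constant)

0


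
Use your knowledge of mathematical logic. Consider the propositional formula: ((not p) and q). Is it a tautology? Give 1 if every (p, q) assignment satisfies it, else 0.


Check all 4 assignments:
p=0, q=0: 0
p=0, q=1: 1
p=1, q=0: 0
p=1, q=1: 0
Satisfying count = 1/4.
Tautology iff count = 4: no.

0


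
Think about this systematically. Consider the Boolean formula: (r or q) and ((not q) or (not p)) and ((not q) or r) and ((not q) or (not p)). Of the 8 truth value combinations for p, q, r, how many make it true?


Evaluate all 8 assignments for p, q, r:
p=0, q=0, r=0: 0
p=0, q=0, r=1: 1
p=0, q=1, r=0: 0
p=0, q=1, r=1: 1
p=1, q=0, r=0: 0
p=1, q=0, r=1: 1
p=1, q=1, r=0: 0
p=1, q=1, r=1: 0
Satisfying count = 3

3


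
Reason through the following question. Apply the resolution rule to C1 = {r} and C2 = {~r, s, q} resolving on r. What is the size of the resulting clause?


Remove r from C1 and ~r from C2.
C1 remainder: {}
C2 remainder: {s, q}
Union (resolvent): {q, s}
Resolvent has 2 literal(s).

2


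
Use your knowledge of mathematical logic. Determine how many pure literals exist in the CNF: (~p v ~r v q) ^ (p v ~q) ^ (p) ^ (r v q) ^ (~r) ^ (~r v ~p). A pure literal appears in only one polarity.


Check each variable for pure literal status:
p: mixed (not pure)
q: mixed (not pure)
r: mixed (not pure)
Pure literal count = 0

0


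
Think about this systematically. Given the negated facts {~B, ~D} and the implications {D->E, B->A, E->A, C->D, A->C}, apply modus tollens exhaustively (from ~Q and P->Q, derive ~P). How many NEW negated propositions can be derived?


Initial negated facts: {~B, ~D}
Apply modus tollens to closure:
  ~D and C->D  =>  ~C
  ~C and A->C  =>  ~A
  ~A and E->A  =>  ~E
Final negated: {~A, ~B, ~C, ~D, ~E}
New negations: {~A, ~C, ~E}
Count = 3

3


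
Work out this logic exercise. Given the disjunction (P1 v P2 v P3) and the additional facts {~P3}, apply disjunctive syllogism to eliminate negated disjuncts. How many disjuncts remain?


Original disjuncts (3): P1, P2, P3
Negated (eliminate): ~P3
Remaining disjuncts: P1, P2
Count = 3 - 1 = 2

2


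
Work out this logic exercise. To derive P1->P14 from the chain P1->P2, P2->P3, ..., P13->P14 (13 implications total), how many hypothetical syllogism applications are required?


With 13 implications in a chain connecting 14 propositions:
P1->P2, P2->P3, ..., P13->P14
Steps needed = (number of implications) - 1 = 13 - 1 = 12

12


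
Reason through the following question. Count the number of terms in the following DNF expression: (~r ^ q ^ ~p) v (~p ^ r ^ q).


A DNF formula is a disjunction of terms (conjunctions).
Terms are separated by v.
Counting the disjuncts: 2 terms.

2


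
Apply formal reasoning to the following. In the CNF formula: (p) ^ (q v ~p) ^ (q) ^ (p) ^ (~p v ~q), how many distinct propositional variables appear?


Identify each variable that appears in the formula.
Variables found: p, q
Count = 2

2


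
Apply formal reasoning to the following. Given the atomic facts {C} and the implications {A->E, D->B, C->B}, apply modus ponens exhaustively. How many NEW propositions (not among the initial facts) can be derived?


Initial facts: {C}
Apply modus ponens to closure:
  C and C->B  =>  B
Final known: {B, C}
New propositions: {B}
Count = 1

1


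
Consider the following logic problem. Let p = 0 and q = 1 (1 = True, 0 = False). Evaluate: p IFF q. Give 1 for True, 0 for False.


p = 0, q = 1
Operation: p IFF q
Evaluate: 0 IFF 1 = 0

0


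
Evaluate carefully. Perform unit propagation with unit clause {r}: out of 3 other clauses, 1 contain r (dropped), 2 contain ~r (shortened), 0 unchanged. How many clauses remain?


Satisfied (removed): 1
Shortened (remain): 2
Unchanged (remain): 0
Remaining = 2 + 0 = 2

2


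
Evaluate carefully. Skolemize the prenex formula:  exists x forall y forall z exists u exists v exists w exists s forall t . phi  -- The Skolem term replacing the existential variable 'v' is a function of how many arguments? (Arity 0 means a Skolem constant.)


Quantifier prefix: exists x forall y forall z exists u exists v exists w exists s forall t
'v' is existentially quantified at position 5.
Universal variables preceding it: y, z
Skolem function arity = 2

2


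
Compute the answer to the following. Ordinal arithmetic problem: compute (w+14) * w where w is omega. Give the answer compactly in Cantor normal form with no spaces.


Compute (w+14) * w.
Ordinal * is associative and left-distributive over +, but NOT commutative; for finite n>1, n*w = w but w*n stays w*n.
(w+14) * w = sup{(w+14)*k : k<w} = sup{w*k+14} = w^2 (the +14 tail is absorbed in the limit).
Result = w^2

w^2


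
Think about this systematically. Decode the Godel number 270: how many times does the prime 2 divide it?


Factorize 270 by dividing by 2 repeatedly.
Division steps: 2 divides 270 exactly 1 time(s).
Exponent of 2 = 1

1


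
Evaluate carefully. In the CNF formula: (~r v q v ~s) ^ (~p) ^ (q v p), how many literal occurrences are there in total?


Counting literals in each clause:
Clause 1: 3 literal(s)
Clause 2: 1 literal(s)
Clause 3: 2 literal(s)
Total = 6

6


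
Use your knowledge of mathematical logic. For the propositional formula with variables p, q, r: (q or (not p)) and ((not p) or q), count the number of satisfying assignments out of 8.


Evaluate all 8 assignments for p, q, r:
p=0, q=0, r=0: 1
p=0, q=0, r=1: 1
p=0, q=1, r=0: 1
p=0, q=1, r=1: 1
p=1, q=0, r=0: 0
p=1, q=0, r=1: 0
p=1, q=1, r=0: 1
p=1, q=1, r=1: 1
Satisfying count = 6

6


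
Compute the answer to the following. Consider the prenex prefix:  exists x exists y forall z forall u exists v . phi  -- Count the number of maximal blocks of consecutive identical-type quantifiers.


Quantifier-type sequence: E E A A E  (A=forall, E=exists)
Group into maximal same-type runs:
  Ex2 | Ax2 | Ex1
Number of blocks = 3

3


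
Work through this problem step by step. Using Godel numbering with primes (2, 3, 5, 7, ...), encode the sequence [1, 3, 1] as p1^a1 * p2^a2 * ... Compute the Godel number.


Encode each element as an exponent of the corresponding prime:
  2^1 = 2
  3^3 = 27
  5^1 = 5
Product = 2 * 27 * 5 = 270

270


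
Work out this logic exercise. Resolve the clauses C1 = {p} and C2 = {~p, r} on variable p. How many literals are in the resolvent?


Remove p from C1 and ~p from C2.
C1 remainder: {}
C2 remainder: {r}
Union (resolvent): {r}
Resolvent has 1 literal(s).

1


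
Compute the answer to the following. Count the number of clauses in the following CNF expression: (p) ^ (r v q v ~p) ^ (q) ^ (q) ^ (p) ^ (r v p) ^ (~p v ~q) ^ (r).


A CNF formula is a conjunction of clauses.
Clauses are separated by ^.
Counting the conjuncts: 8 clauses.

8


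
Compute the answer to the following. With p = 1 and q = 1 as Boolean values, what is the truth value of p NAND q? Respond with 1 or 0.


p = 1, q = 1
Operation: p NAND q
Evaluate: 1 NAND 1 = 0

0


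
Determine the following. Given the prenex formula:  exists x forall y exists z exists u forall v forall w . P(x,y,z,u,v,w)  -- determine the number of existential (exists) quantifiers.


Quantifier prefix: exists x forall y exists z exists u forall v forall w
Mark each quantifier type:
  E U E E U U
Universal count = 3, Existential count = 3
Asked for existential (exists) quantifiers: 3

3


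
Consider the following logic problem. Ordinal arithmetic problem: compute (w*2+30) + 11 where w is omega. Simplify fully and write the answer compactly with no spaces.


Compute (w*2+30) + 11.
Ordinal + is associative but NOT commutative; for finite n>0, n + w = w but w + n stays w+n.
By associativity: (w*2+30) + 11 = w*2 + (30+11) = w*2+41.
Result = w*2+41

w*2+41


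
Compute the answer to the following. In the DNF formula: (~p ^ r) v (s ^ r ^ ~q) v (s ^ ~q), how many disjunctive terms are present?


A DNF formula is a disjunction of terms (conjunctions).
Terms are separated by v.
Counting the disjuncts: 3 terms.

3


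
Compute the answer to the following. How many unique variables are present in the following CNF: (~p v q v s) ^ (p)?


Identify each variable that appears in the formula.
Variables found: p, q, s
Count = 3

3


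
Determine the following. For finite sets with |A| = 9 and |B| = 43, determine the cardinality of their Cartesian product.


The Cartesian product A x B contains all ordered pairs (a, b).
|A x B| = |A| * |B| = 9 * 43 = 387

387


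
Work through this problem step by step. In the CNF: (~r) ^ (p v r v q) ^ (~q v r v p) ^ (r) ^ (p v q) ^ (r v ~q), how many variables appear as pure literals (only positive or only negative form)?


Check each variable for pure literal status:
p: pure positive
q: mixed (not pure)
r: mixed (not pure)
Pure literal count = 1

1


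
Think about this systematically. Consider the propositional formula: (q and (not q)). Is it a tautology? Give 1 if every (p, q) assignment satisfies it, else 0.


Check all 4 assignments:
p=0, q=0: 0
p=0, q=1: 0
p=1, q=0: 0
p=1, q=1: 0
Satisfying count = 0/4.
Tautology iff count = 4: no.

0


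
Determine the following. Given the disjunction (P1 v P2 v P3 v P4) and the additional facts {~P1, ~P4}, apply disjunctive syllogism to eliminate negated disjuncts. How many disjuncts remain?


Original disjuncts (4): P1, P2, P3, P4
Negated (eliminate): ~P1, ~P4
Remaining disjuncts: P2, P3
Count = 4 - 2 = 2

2


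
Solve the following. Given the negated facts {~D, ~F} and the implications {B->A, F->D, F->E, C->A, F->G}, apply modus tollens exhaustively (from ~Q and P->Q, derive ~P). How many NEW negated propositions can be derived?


Initial negated facts: {~D, ~F}
Apply modus tollens to closure:
  (no implication fires)
Final negated: {~D, ~F}
New negations: {(none)}
Count = 0

0


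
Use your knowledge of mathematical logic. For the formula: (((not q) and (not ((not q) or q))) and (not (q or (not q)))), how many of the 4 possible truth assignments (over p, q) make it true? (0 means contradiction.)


Check all 4 assignments:
p=0, q=0: 0
p=0, q=1: 0
p=1, q=0: 0
p=1, q=1: 0
Count of True = 0

0


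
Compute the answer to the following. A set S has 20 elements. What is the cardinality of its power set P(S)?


The power set of a set with n elements has 2^n elements.
|P(S)| = 2^20 = 1048576

1048576


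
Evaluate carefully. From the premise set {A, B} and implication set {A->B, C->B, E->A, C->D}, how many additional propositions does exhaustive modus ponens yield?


Initial facts: {A, B}
Apply modus ponens to closure:
  (no implication fires)
Final known: {A, B}
New propositions: {(none)}
Count = 0

0


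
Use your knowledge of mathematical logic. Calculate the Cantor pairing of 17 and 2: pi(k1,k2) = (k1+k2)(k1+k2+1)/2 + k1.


k1 + k2 = 19
(k1+k2)(k1+k2+1)/2 = 19 * 20 / 2 = 190
pi = 190 + 17 = 207

207


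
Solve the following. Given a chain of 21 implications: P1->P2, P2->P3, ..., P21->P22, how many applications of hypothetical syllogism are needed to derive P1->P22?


With 21 implications in a chain connecting 22 propositions:
P1->P2, P2->P3, ..., P21->P22
Steps needed = (number of implications) - 1 = 21 - 1 = 20

20


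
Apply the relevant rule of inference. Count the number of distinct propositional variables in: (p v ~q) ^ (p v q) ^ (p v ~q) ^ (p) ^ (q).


Identify each variable that appears in the formula.
Variables found: p, q
Count = 2

2


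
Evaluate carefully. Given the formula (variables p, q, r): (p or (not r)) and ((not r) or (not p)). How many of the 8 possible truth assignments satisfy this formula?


Evaluate all 8 assignments for p, q, r:
p=0, q=0, r=0: 1
p=0, q=0, r=1: 0
p=0, q=1, r=0: 1
p=0, q=1, r=1: 0
p=1, q=0, r=0: 1
p=1, q=0, r=1: 0
p=1, q=1, r=0: 1
p=1, q=1, r=1: 0
Satisfying count = 4

4


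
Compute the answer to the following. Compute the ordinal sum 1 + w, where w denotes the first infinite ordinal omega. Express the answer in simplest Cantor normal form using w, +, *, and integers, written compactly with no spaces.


Compute 1 + w.
Ordinal + is associative but NOT commutative; for finite n>0, n + w = w but w + n stays w+n.
Any finite left addend is absorbed by w on the right: 1 + w = w.
Result = w

w


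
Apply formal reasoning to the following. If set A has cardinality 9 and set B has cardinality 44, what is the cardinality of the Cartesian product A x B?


The Cartesian product A x B contains all ordered pairs (a, b).
|A x B| = |A| * |B| = 9 * 44 = 396

396


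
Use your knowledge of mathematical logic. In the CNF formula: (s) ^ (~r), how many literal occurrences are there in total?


Counting literals in each clause:
Clause 1: 1 literal(s)
Clause 2: 1 literal(s)
Total = 2

2


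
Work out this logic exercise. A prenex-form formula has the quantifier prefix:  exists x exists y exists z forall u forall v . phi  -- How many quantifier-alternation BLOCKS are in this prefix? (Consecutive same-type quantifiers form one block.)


Quantifier-type sequence: E E E A A  (A=forall, E=exists)
Group into maximal same-type runs:
  Ex3 | Ax2
Number of blocks = 2

2


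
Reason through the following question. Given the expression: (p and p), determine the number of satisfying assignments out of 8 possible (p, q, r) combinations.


Check all 8 assignments:
p=0, q=0, r=0: 0
p=0, q=0, r=1: 0
p=0, q=1, r=0: 0
p=0, q=1, r=1: 0
p=1, q=0, r=0: 1
p=1, q=0, r=1: 1
p=1, q=1, r=0: 1
p=1, q=1, r=1: 1
Count of True = 4

4


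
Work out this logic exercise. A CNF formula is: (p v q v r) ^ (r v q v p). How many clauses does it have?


A CNF formula is a conjunction of clauses.
Clauses are separated by ^.
Counting the conjuncts: 2 clauses.

2


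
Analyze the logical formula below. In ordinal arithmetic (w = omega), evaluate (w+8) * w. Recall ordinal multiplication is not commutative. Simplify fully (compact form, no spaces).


Compute (w+8) * w.
Ordinal * is associative and left-distributive over +, but NOT commutative; for finite n>1, n*w = w but w*n stays w*n.
(w+8) * w = sup{(w+8)*k : k<w} = sup{w*k+8} = w^2 (the +8 tail is absorbed in the limit).
Result = w^2

w^2


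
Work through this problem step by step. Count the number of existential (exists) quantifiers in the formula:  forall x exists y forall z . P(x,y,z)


Quantifier prefix: forall x exists y forall z
Mark each quantifier type:
  U E U
Universal count = 2, Existential count = 1
Asked for existential (exists) quantifiers: 1

1


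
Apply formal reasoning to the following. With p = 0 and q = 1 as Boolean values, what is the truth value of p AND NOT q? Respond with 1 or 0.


p = 0, q = 1
Operation: p AND NOT q
Evaluate: 0 AND NOT 1 = 0

0


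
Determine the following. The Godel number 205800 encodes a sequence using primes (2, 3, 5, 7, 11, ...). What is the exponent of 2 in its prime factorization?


Factorize 205800 by dividing by 2 repeatedly.
Division steps: 2 divides 205800 exactly 3 time(s).
Exponent of 2 = 3

3


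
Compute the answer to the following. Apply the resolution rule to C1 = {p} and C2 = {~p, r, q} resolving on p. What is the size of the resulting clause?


Remove p from C1 and ~p from C2.
C1 remainder: {}
C2 remainder: {r, q}
Union (resolvent): {q, r}
Resolvent has 2 literal(s).

2


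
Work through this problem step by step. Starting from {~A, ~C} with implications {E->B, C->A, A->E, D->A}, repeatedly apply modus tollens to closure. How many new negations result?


Initial negated facts: {~A, ~C}
Apply modus tollens to closure:
  ~A and D->A  =>  ~D
Final negated: {~A, ~C, ~D}
New negations: {~D}
Count = 1

1
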